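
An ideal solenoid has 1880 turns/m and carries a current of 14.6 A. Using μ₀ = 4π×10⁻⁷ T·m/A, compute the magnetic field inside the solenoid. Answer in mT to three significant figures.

B ≈ 34.5 mT

Inside a long solenoid, B = μ₀nI.
B = (4π×10⁻⁷)(1.880×10^3 m⁻¹)(14.6 A) = 3.449×10^-2 T.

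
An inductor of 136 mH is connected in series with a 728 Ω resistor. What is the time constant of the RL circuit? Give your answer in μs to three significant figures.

τ = L/R = (0.136 H)/(728 Ω) = 1.868×10^-4 s.

τ ≈ 187 μs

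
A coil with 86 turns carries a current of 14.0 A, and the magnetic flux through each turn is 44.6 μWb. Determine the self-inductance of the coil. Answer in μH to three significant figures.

Self-inductance is defined by L = NΦ_B/I (flux linkage over current).
L = (86)(4.460×10^-5 Wb)/(14.0 A) = 2.740×10^-4 H.

L ≈ 274 μH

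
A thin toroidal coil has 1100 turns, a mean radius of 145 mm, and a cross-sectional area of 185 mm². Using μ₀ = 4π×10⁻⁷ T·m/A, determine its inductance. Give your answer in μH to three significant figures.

For a thin toroid, L = μ₀N²A/(2πR).
L = (4π×10⁻⁷)(1100)²(1.850×10^-4) / (2π×0.145 m) = 3.088×10^-4 H.

L ≈ 309 μH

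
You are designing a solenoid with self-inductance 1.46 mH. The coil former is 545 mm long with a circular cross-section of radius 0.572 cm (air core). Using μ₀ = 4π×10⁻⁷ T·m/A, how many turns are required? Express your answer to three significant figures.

N ≈ 2480 turns

A = πr² = π(5.720×10^-3 m)² = 1.028×10^-4 m².
From L = μ₀N²A/ℓ, N = √(Lℓ / (μ₀A)).
N = √[(1.460×10^-3)(0.545) / ((4π×10⁻⁷)×1.028×10^-4)] = √(6.160×10^6) ≈ 2482.0.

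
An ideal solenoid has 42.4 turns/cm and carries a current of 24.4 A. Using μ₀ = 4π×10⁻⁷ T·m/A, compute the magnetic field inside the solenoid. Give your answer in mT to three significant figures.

Inside a long solenoid, B = μ₀nI.
B = (4π×10⁻⁷)(4.240×10^3 m⁻¹)(24.4 A) = 0.13 T.

B ≈ 130 mT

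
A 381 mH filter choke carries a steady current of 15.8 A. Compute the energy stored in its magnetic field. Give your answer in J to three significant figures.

Stored magnetic energy: U = ½LI².
U = ½(0.381 H)(15.8 A)² = 47.56 J.

U ≈ 47.6 J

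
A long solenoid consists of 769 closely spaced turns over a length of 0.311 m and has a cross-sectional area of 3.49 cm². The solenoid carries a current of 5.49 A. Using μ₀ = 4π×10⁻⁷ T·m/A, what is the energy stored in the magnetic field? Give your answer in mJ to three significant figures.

A = 3.49 cm² = 3.490×10^-4 m².
L = μ₀N²A/ℓ = (4π×10⁻⁷)(769)²(3.490×10^-4)/(0.311) = 8.339×10^-4 H.
U = ½LI² = ½(8.339×10^-4)(5.49)² = 1.257×10^-2 J.

U ≈ 12.6 mJ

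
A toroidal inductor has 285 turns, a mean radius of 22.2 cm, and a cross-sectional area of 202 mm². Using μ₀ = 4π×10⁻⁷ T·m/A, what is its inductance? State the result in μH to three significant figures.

L ≈ 14.8 μH

For a thin toroid, L = μ₀N²A/(2πR).
L = (4π×10⁻⁷)(285)²(2.020×10^-4) / (2π×0.222 m) = 1.478×10^-5 H.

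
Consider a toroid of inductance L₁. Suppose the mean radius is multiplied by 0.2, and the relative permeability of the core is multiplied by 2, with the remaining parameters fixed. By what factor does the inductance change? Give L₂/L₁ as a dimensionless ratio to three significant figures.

For a toroid, L ∝ μᵣN²A/R.
L₂/L₁ = (0.2)^-1 × (2) = 10.0.

L₂/L₁ = 10.0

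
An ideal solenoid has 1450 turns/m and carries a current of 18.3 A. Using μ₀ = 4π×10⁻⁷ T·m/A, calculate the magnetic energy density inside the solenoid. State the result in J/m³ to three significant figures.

u ≈ 442 J/m³

B = μ₀nI = (4π×10⁻⁷)(1.450×10^3)(18.3) = 3.334×10^-2 T.
u = B²/(2μ₀) = (3.334×10^-2)²/(2×4π×10⁻⁷) = 442.4 J/m³.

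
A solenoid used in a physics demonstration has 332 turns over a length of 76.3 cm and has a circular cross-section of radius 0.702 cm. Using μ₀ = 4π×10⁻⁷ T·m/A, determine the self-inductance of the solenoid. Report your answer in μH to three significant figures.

L ≈ 28.1 μH

A = πr² = π(7.020×10^-3 m)² = 1.548×10^-4 m².
For a long solenoid, L = μ₀N²A/ℓ.
L = (4π×10⁻⁷)(332)²(1.548×10^-4)/(0.763 m) = 2.811×10^-5 H.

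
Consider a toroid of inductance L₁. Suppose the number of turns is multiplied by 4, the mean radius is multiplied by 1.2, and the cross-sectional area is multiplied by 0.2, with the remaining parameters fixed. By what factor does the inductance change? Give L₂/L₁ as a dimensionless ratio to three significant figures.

For a toroid, L ∝ μᵣN²A/R.
L₂/L₁ = (4)^2 × (1.2)^-1 × (0.2) = 2.67.

L₂/L₁ = 2.67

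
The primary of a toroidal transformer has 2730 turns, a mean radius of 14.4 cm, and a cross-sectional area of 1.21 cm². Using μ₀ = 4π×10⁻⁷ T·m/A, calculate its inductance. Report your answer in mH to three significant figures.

For a thin toroid, L = μ₀N²A/(2πR).
L = (4π×10⁻⁷)(2730)²(1.210×10^-4) / (2π×0.144 m) = 1.253×10^-3 H.

L ≈ 1.25 mH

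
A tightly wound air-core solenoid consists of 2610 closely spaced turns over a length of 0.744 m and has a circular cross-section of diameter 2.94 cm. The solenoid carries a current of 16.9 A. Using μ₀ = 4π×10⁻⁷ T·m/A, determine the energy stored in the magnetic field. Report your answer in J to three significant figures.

A = π(d/2)² = π(1.470×10^-2 m)² = 6.789×10^-4 m².
L = μ₀N²A/ℓ = (4π×10⁻⁷)(2610)²(6.789×10^-4)/(0.744) = 7.811×10^-3 H.
U = ½LI² = ½(7.811×10^-3)(16.9)² = 1.115 J.

U ≈ 1.12 J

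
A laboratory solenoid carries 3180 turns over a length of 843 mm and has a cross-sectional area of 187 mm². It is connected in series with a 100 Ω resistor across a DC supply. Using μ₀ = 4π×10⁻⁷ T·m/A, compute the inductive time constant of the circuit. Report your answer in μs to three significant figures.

τ ≈ 28.2 μs

A = 187 mm² = 1.870×10^-4 m².
L = μ₀N²A/ℓ = (4π×10⁻⁷)(3180)²(1.870×10^-4)/(0.843) = 2.819×10^-3 H.
τ = L/R = (2.819×10^-3)/(100) = 2.819×10^-5 s.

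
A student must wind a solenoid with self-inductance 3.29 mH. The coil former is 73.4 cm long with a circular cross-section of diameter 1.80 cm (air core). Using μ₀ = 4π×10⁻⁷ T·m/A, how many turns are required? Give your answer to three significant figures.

A = π(d/2)² = π(9.000×10^-3 m)² = 2.5447×10^-4 m².
From L = μ₀N²A/ℓ, N = √(Lℓ / (μ₀A)).
N = √[(3.290×10^-3)(0.734) / ((4π×10⁻⁷)×2.5447×10^-4)] = √(7.552×10^6) ≈ 2748.0.

N ≈ 2750 turns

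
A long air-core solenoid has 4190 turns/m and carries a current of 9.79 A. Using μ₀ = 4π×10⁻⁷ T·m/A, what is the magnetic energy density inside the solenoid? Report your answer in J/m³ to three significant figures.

B = μ₀nI = (4π×10⁻⁷)(4.190×10^3)(9.79) = 5.1547×10^-2 T.
u = B²/(2μ₀) = (5.1547×10^-2)²/(2×4π×10⁻⁷) = 1.057×10^3 J/m³.

u ≈ 1060 J/m³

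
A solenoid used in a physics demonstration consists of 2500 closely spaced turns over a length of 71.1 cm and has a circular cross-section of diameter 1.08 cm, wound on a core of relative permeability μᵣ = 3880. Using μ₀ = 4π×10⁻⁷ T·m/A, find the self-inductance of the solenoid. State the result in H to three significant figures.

L ≈ 3.93 H

A = π(d/2)² = π(5.400×10^-3 m)² = 9.161×10^-5 m².
For a long solenoid, L = μ₀μᵣN²A/ℓ.
L = (4π×10⁻⁷)(3880)(2500)²(9.161×10^-5)/(0.711 m) = 3.926 H.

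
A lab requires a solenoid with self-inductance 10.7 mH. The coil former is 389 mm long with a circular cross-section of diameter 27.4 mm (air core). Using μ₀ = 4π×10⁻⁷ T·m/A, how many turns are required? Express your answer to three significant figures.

N ≈ 2370 turns

A = π(d/2)² = π(1.370×10^-2 m)² = 5.896×10^-4 m².
From L = μ₀N²A/ℓ, N = √(Lℓ / (μ₀A)).
N = √[(1.070×10^-2)(0.389) / ((4π×10⁻⁷)×5.896×10^-4)] = √(5.617×10^6) ≈ 2370.1.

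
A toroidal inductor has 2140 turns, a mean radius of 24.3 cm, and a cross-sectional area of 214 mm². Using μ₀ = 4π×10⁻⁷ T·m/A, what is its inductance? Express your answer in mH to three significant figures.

L ≈ 0.807 mH

For a thin toroid, L = μ₀N²A/(2πR).
L = (4π×10⁻⁷)(2140)²(2.140×10^-4) / (2π×0.243 m) = 8.066×10^-4 H.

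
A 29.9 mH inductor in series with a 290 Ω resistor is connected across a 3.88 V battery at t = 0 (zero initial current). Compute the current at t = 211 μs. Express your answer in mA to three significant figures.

τ = L/R = 2.990×10^-2/290 = 1.031×10^-4 s; final current I_∞ = ε/R = 3.88/290 = 1.338×10^-2 A.
I(t) = I_∞(1 − e^(−t/τ)) with t/τ = 2.046.
I = (1.338×10^-2)(1 − e^(−2.046)) = 1.165×10^-2 A.

I ≈ 11.7 mA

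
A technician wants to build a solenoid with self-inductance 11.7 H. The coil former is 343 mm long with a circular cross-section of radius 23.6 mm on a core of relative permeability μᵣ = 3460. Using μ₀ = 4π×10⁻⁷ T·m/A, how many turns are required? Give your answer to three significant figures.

N ≈ 726 turns

A = πr² = π(2.360×10^-2 m)² = 1.750×10^-3 m².
From L = μ₀μᵣN²A/ℓ, N = √(Lℓ / (μ₀μᵣA)).
N = √[(11.7)(0.343) / ((4π×10⁻⁷)(3460)×1.750×10^-3)] = √(5.27497×10^5) ≈ 726.3.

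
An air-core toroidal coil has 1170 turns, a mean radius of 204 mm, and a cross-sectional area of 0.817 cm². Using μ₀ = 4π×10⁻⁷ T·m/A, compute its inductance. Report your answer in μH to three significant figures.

L ≈ 110 μH

For a thin toroid, L = μ₀N²A/(2πR).
L = (4π×10⁻⁷)(1170)²(8.170×10^-5) / (2π×0.204 m) = 1.096×10^-4 H.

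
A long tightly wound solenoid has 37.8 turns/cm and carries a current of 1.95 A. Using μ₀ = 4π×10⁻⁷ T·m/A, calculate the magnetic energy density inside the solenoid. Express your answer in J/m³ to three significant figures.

B = μ₀nI = (4π×10⁻⁷)(3.780×10^3)(1.95) = 9.263×10^-3 T.
u = B²/(2μ₀) = (9.263×10^-3)²/(2×4π×10⁻⁷) = 34.14 J/m³.

u ≈ 34.1 J/m³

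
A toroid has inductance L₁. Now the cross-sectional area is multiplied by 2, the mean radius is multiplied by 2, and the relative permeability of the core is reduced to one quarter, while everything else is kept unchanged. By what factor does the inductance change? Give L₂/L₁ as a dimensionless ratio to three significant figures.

For a toroid, L ∝ μᵣN²A/R.
L₂/L₁ = (2) × (2)^-1 × (0.25) = 0.250.

L₂/L₁ = 0.250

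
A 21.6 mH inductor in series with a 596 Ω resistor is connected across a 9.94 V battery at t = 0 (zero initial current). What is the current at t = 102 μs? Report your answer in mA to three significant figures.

I ≈ 15.7 mA

τ = L/R = 2.160×10^-2/596 = 3.624×10^-5 s; final current I_∞ = ε/R = 9.94/596 = 1.668×10^-2 A.
I(t) = I_∞(1 − e^(−t/τ)) with t/τ = 2.814.
I = (1.668×10^-2)(1 − e^(−2.814)) = 1.568×10^-2 A.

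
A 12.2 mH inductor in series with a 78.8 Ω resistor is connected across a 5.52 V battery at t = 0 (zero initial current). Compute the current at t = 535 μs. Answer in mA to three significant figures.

I ≈ 67.8 mA

τ = L/R = 1.220×10^-2/78.8 = 1.548×10^-4 s; final current I_∞ = ε/R = 5.52/78.8 = 7.005×10^-2 A.
I(t) = I_∞(1 − e^(−t/τ)) with t/τ = 3.456.
I = (7.005×10^-2)(1 − e^(−3.456)) = 6.784×10^-2 A.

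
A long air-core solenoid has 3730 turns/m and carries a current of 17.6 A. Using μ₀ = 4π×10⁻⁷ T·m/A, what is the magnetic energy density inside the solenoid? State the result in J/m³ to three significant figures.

B = μ₀nI = (4π×10⁻⁷)(3.730×10^3)(17.6) = 8.250×10^-2 T.
u = B²/(2μ₀) = (8.250×10^-2)²/(2×4π×10⁻⁷) = 2.708×10^3 J/m³.

u ≈ 2710 J/m³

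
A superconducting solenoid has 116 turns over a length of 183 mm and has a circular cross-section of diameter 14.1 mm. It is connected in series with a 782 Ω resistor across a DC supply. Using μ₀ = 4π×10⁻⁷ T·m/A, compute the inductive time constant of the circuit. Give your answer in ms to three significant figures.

A = π(d/2)² = π(7.050×10^-3 m)² = 1.561×10^-4 m².
L = μ₀N²A/ℓ = (4π×10⁻⁷)(116)²(1.561×10^-4)/(0.183) = 1.443×10^-5 H.
τ = L/R = (1.443×10^-5)/(782) = 1.844999×10^-8 s.

τ ≈ 1.84e-05 ms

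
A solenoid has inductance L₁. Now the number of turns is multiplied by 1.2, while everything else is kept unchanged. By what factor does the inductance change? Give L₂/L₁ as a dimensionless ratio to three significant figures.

L₂/L₁ = 1.44

For a solenoid, L ∝ μᵣN²A/ℓ.
L₂/L₁ = (1.2)^2 = 1.44.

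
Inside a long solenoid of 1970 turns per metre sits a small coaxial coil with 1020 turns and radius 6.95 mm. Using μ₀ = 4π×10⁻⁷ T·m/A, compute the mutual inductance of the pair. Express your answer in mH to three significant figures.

The outer solenoid produces a uniform field B₁ = μ₀n₁I₁ across the inner coil,
so the flux linkage is N₂Φ = N₂B₁A₂ = μ₀n₁N₂A₂·I₁, giving M = μ₀n₁N₂A₂.
A₂ = πr² = π(6.950×10^-3 m)² = 1.517×10^-4 m².
M = (4π×10⁻⁷)(1970)(1020)(1.517×10^-4) = 3.832×10^-4 H.

M ≈ 0.383 mH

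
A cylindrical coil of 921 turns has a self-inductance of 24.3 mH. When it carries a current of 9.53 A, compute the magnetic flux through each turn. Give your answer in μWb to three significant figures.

Φ_B ≈ 251 μWb

From L = NΦ_B/I, the flux per turn is Φ_B = LI/N.
Φ_B = (2.430×10^-2 H)(9.53 A)/921 = 2.514×10^-4 Wb.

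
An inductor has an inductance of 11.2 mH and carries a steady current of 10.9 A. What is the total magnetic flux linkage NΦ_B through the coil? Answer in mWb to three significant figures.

From L = NΦ_B/I, the flux linkage is NΦ_B = LI.
NΦ_B = (1.120×10^-2 H)(10.9 A) = 0.1221 Wb.

NΦ_B ≈ 122 mWb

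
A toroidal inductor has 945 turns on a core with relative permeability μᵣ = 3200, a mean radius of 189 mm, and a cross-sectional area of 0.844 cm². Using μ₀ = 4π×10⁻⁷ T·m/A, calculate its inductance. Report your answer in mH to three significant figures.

For a thin toroid, L = μ₀μᵣN²A/(2πR).
L = (4π×10⁻⁷)(3200)(945)²(8.440×10^-5) / (2π×0.189 m) = 0.2552 H.

L ≈ 255 mH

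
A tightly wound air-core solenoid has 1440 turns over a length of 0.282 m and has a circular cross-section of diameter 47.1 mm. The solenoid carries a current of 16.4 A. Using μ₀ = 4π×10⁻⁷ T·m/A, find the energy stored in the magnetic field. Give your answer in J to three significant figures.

U ≈ 2.17 J

A = π(d/2)² = π(2.355×10^-2 m)² = 1.742×10^-3 m².
L = μ₀N²A/ℓ = (4π×10⁻⁷)(1440)²(1.742×10^-3)/(0.282) = 1.610×10^-2 H.
U = ½LI² = ½(1.610×10^-2)(16.4)² = 2.165 J.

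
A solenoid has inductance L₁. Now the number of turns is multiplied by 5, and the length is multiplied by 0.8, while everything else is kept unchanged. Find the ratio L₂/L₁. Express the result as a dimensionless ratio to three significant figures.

L₂/L₁ = 31.3

For a solenoid, L ∝ μᵣN²A/ℓ.
L₂/L₁ = (5)^2 × (0.8)^-1 = 31.3.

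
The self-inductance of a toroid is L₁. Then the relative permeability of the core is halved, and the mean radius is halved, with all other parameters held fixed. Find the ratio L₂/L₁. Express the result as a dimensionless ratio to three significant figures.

L₂/L₁ = 1.00

For a toroid, L ∝ μᵣN²A/R.
L₂/L₁ = (0.5) × (0.5)^-1 = 1.00.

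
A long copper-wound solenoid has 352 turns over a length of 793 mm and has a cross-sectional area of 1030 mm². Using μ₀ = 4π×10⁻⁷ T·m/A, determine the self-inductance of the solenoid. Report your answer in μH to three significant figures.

L ≈ 202 μH

A = 1030 mm² = 1.030×10^-3 m².
For a long solenoid, L = μ₀N²A/ℓ.
L = (4π×10⁻⁷)(352)²(1.030×10^-3)/(0.793 m) = 2.022×10^-4 H.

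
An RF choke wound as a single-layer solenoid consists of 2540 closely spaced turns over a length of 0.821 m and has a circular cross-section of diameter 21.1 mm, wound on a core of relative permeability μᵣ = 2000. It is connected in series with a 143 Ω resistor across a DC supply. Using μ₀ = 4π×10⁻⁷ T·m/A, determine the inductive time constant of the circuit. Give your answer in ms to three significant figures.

A = π(d/2)² = π(1.055×10^-2 m)² = 3.497×10^-4 m².
L = μ₀μᵣN²A/ℓ = (4π×10⁻⁷)(2000)(2540)²(3.497×10^-4)/(0.821) = 6.906 H.
τ = L/R = (6.906)/(143) = 4.829×10^-2 s.

τ ≈ 48.3 ms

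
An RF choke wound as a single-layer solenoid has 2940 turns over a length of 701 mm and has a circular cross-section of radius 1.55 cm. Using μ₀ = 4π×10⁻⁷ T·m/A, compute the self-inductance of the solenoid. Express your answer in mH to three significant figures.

A = πr² = π(1.550×10^-2 m)² = 7.548×10^-4 m².
For a long solenoid, L = μ₀N²A/ℓ.
L = (4π×10⁻⁷)(2940)²(7.548×10^-4)/(0.701 m) = 1.169×10^-2 H.

L ≈ 11.7 mH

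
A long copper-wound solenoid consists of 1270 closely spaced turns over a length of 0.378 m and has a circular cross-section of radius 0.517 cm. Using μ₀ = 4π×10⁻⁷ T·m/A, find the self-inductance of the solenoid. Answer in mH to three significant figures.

L ≈ 0.450 mH

A = πr² = π(5.170×10^-3 m)² = 8.397×10^-5 m².
For a long solenoid, L = μ₀N²A/ℓ.
L = (4π×10⁻⁷)(1270)²(8.397×10^-5)/(0.378 m) = 4.503×10^-4 H.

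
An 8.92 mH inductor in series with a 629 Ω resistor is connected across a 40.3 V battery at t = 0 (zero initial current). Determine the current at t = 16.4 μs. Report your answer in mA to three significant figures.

τ = L/R = 8.920×10^-3/629 = 1.418×10^-5 s; final current I_∞ = ε/R = 40.3/629 = 6.407×10^-2 A.
I(t) = I_∞(1 − e^(−t/τ)) with t/τ = 1.156.
I = (6.407×10^-2)(1 − e^(−1.156)) = 4.391×10^-2 A.

I ≈ 43.9 mA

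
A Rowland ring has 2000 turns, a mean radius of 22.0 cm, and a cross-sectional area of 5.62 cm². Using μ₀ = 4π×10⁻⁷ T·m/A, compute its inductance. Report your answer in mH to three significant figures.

For a thin toroid, L = μ₀N²A/(2πR).
L = (4π×10⁻⁷)(2000)²(5.620×10^-4) / (2π×0.22 m) = 2.044×10^-3 H.

L ≈ 2.04 mH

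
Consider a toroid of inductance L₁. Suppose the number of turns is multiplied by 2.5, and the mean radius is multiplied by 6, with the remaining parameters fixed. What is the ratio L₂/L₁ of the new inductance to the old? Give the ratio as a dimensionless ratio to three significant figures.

For a toroid, L ∝ μᵣN²A/R.
L₂/L₁ = (2.5)^2 × (6)^-1 = 1.04.

L₂/L₁ = 1.04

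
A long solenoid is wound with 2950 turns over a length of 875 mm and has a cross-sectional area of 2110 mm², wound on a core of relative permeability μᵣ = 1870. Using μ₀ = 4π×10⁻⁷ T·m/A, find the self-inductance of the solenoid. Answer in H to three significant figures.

A = 2110 mm² = 2.110×10^-3 m².
For a long solenoid, L = μ₀μᵣN²A/ℓ.
L = (4π×10⁻⁷)(1870)(2950)²(2.110×10^-3)/(0.875 m) = 49.31 H.

L ≈ 49.3 H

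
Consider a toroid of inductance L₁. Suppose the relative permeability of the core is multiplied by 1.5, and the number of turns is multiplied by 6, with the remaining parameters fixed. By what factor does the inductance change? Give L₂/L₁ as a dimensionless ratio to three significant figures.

L₂/L₁ = 54.0

For a toroid, L ∝ μᵣN²A/R.
L₂/L₁ = (1.5) × (6)^2 = 54.0.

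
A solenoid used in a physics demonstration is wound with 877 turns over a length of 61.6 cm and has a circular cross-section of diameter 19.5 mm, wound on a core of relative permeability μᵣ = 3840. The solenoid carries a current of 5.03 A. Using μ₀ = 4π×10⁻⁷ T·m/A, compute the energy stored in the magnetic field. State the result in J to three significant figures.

U ≈ 22.8 J

A = π(d/2)² = π(9.750×10^-3 m)² = 2.986×10^-4 m².
L = μ₀μᵣN²A/ℓ = (4π×10⁻⁷)(3840)(877)²(2.986×10^-4)/(0.616) = 1.799 H.
U = ½LI² = ½(1.799)(5.03)² = 22.76 J.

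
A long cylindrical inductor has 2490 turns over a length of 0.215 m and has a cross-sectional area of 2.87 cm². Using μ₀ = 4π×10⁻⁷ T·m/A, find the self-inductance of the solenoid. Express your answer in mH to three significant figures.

L ≈ 10.4 mH

A = 2.87 cm² = 2.870×10^-4 m².
For a long solenoid, L = μ₀N²A/ℓ.
L = (4π×10⁻⁷)(2490)²(2.870×10^-4)/(0.215 m) = 1.040×10^-2 H.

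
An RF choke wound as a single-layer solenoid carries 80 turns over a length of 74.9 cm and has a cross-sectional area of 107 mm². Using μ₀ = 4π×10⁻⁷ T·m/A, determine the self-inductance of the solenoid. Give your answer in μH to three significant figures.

A = 107 mm² = 1.070×10^-4 m².
For a long solenoid, L = μ₀N²A/ℓ.
L = (4π×10⁻⁷)(80)²(1.070×10^-4)/(0.749 m) = 1.149×10^-6 H.

L ≈ 1.15 μH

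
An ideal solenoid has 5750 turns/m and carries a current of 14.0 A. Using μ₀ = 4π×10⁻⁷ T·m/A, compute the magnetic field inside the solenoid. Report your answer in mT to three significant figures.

B ≈ 101 mT

Inside a long solenoid, B = μ₀nI.
B = (4π×10⁻⁷)(5.750×10^3 m⁻¹)(14.0 A) = 0.1012 T.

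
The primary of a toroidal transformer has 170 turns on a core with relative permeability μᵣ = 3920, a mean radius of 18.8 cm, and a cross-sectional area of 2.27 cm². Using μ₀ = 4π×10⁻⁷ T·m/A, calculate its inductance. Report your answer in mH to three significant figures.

For a thin toroid, L = μ₀μᵣN²A/(2πR).
L = (4π×10⁻⁷)(3920)(170)²(2.270×10^-4) / (2π×0.188 m) = 2.736×10^-2 H.

L ≈ 27.4 mH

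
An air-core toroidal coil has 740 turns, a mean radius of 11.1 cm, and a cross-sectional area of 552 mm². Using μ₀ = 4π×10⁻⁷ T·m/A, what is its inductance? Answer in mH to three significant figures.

L ≈ 0.545 mH

For a thin toroid, L = μ₀N²A/(2πR).
L = (4π×10⁻⁷)(740)²(5.520×10^-4) / (2π×0.111 m) = 5.446×10^-4 H.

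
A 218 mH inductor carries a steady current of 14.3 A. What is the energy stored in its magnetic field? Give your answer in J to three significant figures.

Stored magnetic energy: U = ½LI².
U = ½(0.218 H)(14.3 A)² = 22.29 J.

U ≈ 22.3 J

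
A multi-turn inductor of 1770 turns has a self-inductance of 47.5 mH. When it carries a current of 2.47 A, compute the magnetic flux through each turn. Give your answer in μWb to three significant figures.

Φ_B ≈ 66.3 μWb

From L = NΦ_B/I, the flux per turn is Φ_B = LI/N.
Φ_B = (4.750×10^-2 H)(2.47 A)/1770 = 6.629×10^-5 Wb.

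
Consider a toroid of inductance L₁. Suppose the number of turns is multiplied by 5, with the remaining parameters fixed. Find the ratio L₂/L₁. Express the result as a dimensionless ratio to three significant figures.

For a toroid, L ∝ μᵣN²A/R.
L₂/L₁ = (5)^2 = 25.0.

L₂/L₁ = 25.0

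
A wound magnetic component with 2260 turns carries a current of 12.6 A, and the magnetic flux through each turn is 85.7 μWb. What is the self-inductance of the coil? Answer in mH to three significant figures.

L ≈ 15.4 mH

Self-inductance is defined by L = NΦ_B/I (flux linkage over current).
L = (2260)(8.570×10^-5 Wb)/(12.6 A) = 1.537×10^-2 H.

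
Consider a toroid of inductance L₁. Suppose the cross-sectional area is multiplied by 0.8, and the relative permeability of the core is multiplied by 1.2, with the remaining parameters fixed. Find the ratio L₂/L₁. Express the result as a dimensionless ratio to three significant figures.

For a toroid, L ∝ μᵣN²A/R.
L₂/L₁ = (0.8) × (1.2) = 0.960.

L₂/L₁ = 0.960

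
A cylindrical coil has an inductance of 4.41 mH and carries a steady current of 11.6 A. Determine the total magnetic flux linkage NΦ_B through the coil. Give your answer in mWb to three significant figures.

NΦ_B ≈ 51.2 mWb

From L = NΦ_B/I, the flux linkage is NΦ_B = LI.
NΦ_B = (4.410×10^-3 H)(11.6 A) = 5.116×10^-2 Wb.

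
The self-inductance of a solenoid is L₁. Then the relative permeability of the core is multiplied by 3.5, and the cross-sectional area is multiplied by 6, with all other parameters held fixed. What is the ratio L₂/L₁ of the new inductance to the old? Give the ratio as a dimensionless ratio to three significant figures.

L₂/L₁ = 21.0

For a solenoid, L ∝ μᵣN²A/ℓ.
L₂/L₁ = (3.5) × (6) = 21.0.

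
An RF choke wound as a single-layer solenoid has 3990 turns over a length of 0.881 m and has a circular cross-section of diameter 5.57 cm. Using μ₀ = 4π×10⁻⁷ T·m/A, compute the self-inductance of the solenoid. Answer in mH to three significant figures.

L ≈ 55.3 mH

A = π(d/2)² = π(2.785×10^-2 m)² = 2.437×10^-3 m².
For a long solenoid, L = μ₀N²A/ℓ.
L = (4π×10⁻⁷)(3990)²(2.437×10^-3)/(0.881 m) = 5.533×10^-2 H.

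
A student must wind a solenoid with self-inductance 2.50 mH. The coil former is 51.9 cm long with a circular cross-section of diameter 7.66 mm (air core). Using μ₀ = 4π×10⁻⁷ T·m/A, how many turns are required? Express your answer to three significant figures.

N ≈ 4730 turns

A = π(d/2)² = π(3.830×10^-3 m)² = 4.608×10^-5 m².
From L = μ₀N²A/ℓ, N = √(Lℓ / (μ₀A)).
N = √[(2.500×10^-3)(0.519) / ((4π×10⁻⁷)×4.608×10^-5)] = √(2.241×10^7) ≈ 4733.4.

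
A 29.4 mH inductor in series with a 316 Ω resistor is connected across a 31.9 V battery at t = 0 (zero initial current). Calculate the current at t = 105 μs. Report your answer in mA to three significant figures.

τ = L/R = 2.940×10^-2/316 = 9.304×10^-5 s; final current I_∞ = ε/R = 31.9/316 = 0.1009 A.
I(t) = I_∞(1 − e^(−t/τ)) with t/τ = 1.129.
I = (0.1009)(1 − e^(−1.129)) = 6.829×10^-2 A.

I ≈ 68.3 mA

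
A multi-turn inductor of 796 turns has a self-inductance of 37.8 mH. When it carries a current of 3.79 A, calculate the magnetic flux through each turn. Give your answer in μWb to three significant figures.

Φ_B ≈ 180 μWb

From L = NΦ_B/I, the flux per turn is Φ_B = LI/N.
Φ_B = (3.780×10^-2 H)(3.79 A)/796 = 1.800×10^-4 Wb.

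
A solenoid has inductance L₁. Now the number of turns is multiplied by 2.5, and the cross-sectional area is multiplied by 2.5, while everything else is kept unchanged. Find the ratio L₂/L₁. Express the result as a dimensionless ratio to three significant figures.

For a solenoid, L ∝ μᵣN²A/ℓ.
L₂/L₁ = (2.5)^2 × (2.5) = 15.6.

L₂/L₁ = 15.6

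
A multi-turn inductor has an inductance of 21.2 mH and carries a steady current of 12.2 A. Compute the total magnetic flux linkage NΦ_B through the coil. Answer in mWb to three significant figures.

From L = NΦ_B/I, the flux linkage is NΦ_B = LI.
NΦ_B = (2.120×10^-2 H)(12.2 A) = 0.2586 Wb.

NΦ_B ≈ 259 mWb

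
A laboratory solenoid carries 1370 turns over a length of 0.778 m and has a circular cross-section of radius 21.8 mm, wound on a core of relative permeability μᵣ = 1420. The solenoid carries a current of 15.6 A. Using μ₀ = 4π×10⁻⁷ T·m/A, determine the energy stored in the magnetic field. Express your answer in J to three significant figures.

U ≈ 782 J

A = πr² = π(2.180×10^-2 m)² = 1.493×10^-3 m².
L = μ₀μᵣN²A/ℓ = (4π×10⁻⁷)(1420)(1370)²(1.493×10^-3)/(0.778) = 6.427 H.
U = ½LI² = ½(6.427)(15.6)² = 782.1 J.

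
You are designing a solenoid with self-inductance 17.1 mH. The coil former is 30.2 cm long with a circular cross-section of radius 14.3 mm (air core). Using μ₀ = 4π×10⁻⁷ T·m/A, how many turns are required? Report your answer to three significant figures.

N ≈ 2530 turns

A = πr² = π(1.430×10^-2 m)² = 6.424×10^-4 m².
From L = μ₀N²A/ℓ, N = √(Lℓ / (μ₀A)).
N = √[(1.710×10^-2)(0.302) / ((4π×10⁻⁷)×6.424×10^-4)] = √(6.397×10^6) ≈ 2529.2.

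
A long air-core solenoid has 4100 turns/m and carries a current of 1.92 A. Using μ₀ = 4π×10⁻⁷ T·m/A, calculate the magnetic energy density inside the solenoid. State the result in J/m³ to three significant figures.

u ≈ 38.9 J/m³

B = μ₀nI = (4π×10⁻⁷)(4.100×10^3)(1.92) = 9.892×10^-3 T.
u = B²/(2μ₀) = (9.892×10^-3)²/(2×4π×10⁻⁷) = 38.94 J/m³.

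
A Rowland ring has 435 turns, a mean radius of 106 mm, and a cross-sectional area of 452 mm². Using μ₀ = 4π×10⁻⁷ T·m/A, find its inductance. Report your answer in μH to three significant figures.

L ≈ 161 μH

For a thin toroid, L = μ₀N²A/(2πR).
L = (4π×10⁻⁷)(435)²(4.520×10^-4) / (2π×0.106 m) = 1.614×10^-4 H.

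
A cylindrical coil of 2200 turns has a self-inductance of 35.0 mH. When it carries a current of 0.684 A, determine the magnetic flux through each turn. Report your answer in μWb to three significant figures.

From L = NΦ_B/I, the flux per turn is Φ_B = LI/N.
Φ_B = (3.500×10^-2 H)(0.684 A)/2200 = 1.088×10^-5 Wb.

Φ_B ≈ 10.9 μWb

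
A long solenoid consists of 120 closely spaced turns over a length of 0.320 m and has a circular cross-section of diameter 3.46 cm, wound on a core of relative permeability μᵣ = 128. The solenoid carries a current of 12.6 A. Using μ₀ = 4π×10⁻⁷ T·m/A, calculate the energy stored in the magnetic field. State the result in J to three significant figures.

U ≈ 0.540 J

A = π(d/2)² = π(1.730×10^-2 m)² = 9.402×10^-4 m².
L = μ₀μᵣN²A/ℓ = (4π×10⁻⁷)(128)(120)²(9.402×10^-4)/(0.32) = 6.806×10^-3 H.
U = ½LI² = ½(6.806×10^-3)(12.6)² = 0.5402 J.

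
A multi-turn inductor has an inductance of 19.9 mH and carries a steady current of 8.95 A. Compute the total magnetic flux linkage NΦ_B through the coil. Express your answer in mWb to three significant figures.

From L = NΦ_B/I, the flux linkage is NΦ_B = LI.
NΦ_B = (1.990×10^-2 H)(8.95 A) = 0.1781 Wb.

NΦ_B ≈ 178 mWb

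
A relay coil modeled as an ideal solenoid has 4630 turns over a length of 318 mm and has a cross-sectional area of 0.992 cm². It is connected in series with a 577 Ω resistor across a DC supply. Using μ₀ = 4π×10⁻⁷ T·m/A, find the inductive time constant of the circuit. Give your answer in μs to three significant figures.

A = 0.992 cm² = 9.920×10^-5 m².
L = μ₀N²A/ℓ = (4π×10⁻⁷)(4630)²(9.920×10^-5)/(0.318) = 8.403×10^-3 H.
τ = L/R = (8.403×10^-3)/(577) = 1.456×10^-5 s.

τ ≈ 14.6 μs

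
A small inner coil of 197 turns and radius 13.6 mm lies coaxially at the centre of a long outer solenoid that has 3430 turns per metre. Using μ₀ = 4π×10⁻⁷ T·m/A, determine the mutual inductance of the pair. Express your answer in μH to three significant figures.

The outer solenoid produces a uniform field B₁ = μ₀n₁I₁ across the inner coil,
so the flux linkage is N₂Φ = N₂B₁A₂ = μ₀n₁N₂A₂·I₁, giving M = μ₀n₁N₂A₂.
A₂ = πr² = π(1.360×10^-2 m)² = 5.811×10^-4 m².
M = (4π×10⁻⁷)(3430)(197)(5.811×10^-4) = 4.934×10^-4 H.

M ≈ 493 μH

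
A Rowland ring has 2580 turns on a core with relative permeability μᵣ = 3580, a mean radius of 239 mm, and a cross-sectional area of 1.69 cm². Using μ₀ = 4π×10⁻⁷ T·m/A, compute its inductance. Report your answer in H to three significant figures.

L ≈ 3.37 H

For a thin toroid, L = μ₀μᵣN²A/(2πR).
L = (4π×10⁻⁷)(3580)(2580)²(1.690×10^-4) / (2π×0.239 m) = 3.37 H.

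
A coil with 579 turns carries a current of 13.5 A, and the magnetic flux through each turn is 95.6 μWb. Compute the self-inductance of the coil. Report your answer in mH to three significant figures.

L ≈ 4.10 mH

Self-inductance is defined by L = NΦ_B/I (flux linkage over current).
L = (579)(9.560×10^-5 Wb)/(13.5 A) = 4.100×10^-3 H.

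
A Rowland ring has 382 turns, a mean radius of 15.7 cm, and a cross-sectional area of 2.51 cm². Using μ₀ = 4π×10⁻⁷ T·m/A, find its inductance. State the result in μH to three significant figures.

For a thin toroid, L = μ₀N²A/(2πR).
L = (4π×10⁻⁷)(382)²(2.510×10^-4) / (2π×0.157 m) = 4.666×10^-5 H.

L ≈ 46.7 μH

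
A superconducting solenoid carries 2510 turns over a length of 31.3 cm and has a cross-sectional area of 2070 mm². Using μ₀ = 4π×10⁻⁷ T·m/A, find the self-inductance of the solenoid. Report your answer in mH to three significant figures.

L ≈ 52.4 mH

A = 2070 mm² = 2.070×10^-3 m².
For a long solenoid, L = μ₀N²A/ℓ.
L = (4π×10⁻⁷)(2510)²(2.070×10^-3)/(0.313 m) = 5.236×10^-2 H.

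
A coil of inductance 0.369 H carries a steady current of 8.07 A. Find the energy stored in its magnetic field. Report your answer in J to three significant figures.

U ≈ 12.0 J

Stored magnetic energy: U = ½LI².
U = ½(0.369 H)(8.07 A)² = 12.02 J.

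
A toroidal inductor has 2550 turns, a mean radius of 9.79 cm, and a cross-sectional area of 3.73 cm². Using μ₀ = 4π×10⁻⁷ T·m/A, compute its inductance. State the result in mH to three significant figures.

For a thin toroid, L = μ₀N²A/(2πR).
L = (4π×10⁻⁷)(2550)²(3.730×10^-4) / (2π×9.790×10^-2 m) = 4.9549×10^-3 H.

L ≈ 4.95 mH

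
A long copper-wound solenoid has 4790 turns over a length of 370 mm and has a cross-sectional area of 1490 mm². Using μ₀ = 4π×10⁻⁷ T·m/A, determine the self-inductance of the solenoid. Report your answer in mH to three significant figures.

L ≈ 116 mH

A = 1490 mm² = 1.490×10^-3 m².
For a long solenoid, L = μ₀N²A/ℓ.
L = (4π×10⁻⁷)(4790)²(1.490×10^-3)/(0.37 m) = 0.1161 H.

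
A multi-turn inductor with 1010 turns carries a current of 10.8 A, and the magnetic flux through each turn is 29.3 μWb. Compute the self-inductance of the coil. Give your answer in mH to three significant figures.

Self-inductance is defined by L = NΦ_B/I (flux linkage over current).
L = (1010)(2.930×10^-5 Wb)/(10.8 A) = 2.740×10^-3 H.

L ≈ 2.74 mH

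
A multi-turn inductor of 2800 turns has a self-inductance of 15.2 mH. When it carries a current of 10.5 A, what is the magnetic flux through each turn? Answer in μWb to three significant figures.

Φ_B ≈ 57.0 μWb

From L = NΦ_B/I, the flux per turn is Φ_B = LI/N.
Φ_B = (1.520×10^-2 H)(10.5 A)/2800 = 5.700×10^-5 Wb.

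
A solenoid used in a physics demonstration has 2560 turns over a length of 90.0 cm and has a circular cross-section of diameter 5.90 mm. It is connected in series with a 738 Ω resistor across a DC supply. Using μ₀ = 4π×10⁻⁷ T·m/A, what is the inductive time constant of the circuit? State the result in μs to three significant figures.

τ ≈ 0.339 μs

A = π(d/2)² = π(2.950×10^-3 m)² = 2.734×10^-5 m².
L = μ₀N²A/ℓ = (4π×10⁻⁷)(2560)²(2.734×10^-5)/(0.9) = 2.502×10^-4 H.
τ = L/R = (2.502×10^-4)/(738) = 3.390×10^-7 s.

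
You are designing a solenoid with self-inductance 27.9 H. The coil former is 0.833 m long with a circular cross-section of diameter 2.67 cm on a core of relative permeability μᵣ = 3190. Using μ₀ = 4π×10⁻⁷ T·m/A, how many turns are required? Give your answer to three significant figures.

A = π(d/2)² = π(1.335×10^-2 m)² = 5.599×10^-4 m².
From L = μ₀μᵣN²A/ℓ, N = √(Lℓ / (μ₀μᵣA)).
N = √[(27.9)(0.833) / ((4π×10⁻⁷)(3190)×5.599×10^-4)] = √(1.035×10^7) ≈ 3217.9.

N ≈ 3220 turns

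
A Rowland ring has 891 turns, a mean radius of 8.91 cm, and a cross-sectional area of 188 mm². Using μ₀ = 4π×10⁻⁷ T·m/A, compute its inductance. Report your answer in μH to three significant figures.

For a thin toroid, L = μ₀N²A/(2πR).
L = (4π×10⁻⁷)(891)²(1.880×10^-4) / (2π×8.910×10^-2 m) = 3.350×10^-4 H.

L ≈ 335 μH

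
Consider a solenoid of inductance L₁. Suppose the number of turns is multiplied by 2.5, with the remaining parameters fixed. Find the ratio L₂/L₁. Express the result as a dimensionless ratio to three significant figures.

L₂/L₁ = 6.25

For a solenoid, L ∝ μᵣN²A/ℓ.
L₂/L₁ = (2.5)^2 = 6.25.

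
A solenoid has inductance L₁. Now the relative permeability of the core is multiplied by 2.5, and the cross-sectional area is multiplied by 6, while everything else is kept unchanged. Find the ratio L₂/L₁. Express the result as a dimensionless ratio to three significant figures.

For a solenoid, L ∝ μᵣN²A/ℓ.
L₂/L₁ = (2.5) × (6) = 15.0.

L₂/L₁ = 15.0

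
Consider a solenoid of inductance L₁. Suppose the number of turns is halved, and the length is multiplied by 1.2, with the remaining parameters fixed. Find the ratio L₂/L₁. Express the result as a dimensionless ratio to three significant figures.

L₂/L₁ = 0.208

For a solenoid, L ∝ μᵣN²A/ℓ.
L₂/L₁ = (0.5)^2 × (1.2)^-1 = 0.208.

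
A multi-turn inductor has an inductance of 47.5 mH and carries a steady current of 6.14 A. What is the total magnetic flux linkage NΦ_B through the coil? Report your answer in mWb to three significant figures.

NΦ_B ≈ 292 mWb

From L = NΦ_B/I, the flux linkage is NΦ_B = LI.
NΦ_B = (4.750×10^-2 H)(6.14 A) = 0.2916 Wb.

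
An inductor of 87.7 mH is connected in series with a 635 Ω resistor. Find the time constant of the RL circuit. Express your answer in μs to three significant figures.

τ ≈ 138 μs

τ = L/R = (8.770×10^-2 H)/(635 Ω) = 1.381×10^-4 s.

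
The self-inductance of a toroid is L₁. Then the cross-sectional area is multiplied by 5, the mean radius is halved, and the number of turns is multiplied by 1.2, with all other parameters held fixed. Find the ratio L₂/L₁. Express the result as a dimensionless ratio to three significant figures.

For a toroid, L ∝ μᵣN²A/R.
L₂/L₁ = (5) × (0.5)^-1 × (1.2)^2 = 14.4.

L₂/L₁ = 14.4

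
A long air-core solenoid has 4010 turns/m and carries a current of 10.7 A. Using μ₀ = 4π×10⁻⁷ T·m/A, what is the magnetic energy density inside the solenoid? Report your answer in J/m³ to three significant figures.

u ≈ 1160 J/m³

B = μ₀nI = (4π×10⁻⁷)(4.010×10^3)(10.7) = 5.392×10^-2 T.
u = B²/(2μ₀) = (5.392×10^-2)²/(2×4π×10⁻⁷) = 1.157×10^3 J/m³.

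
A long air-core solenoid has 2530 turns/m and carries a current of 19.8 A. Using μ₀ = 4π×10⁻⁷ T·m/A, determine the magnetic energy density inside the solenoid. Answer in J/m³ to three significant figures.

B = μ₀nI = (4π×10⁻⁷)(2.530×10^3)(19.8) = 6.294998×10^-2 T.
u = B²/(2μ₀) = (6.294998×10^-2)²/(2×4π×10⁻⁷) = 1.577×10^3 J/m³.

u ≈ 1580 J/m³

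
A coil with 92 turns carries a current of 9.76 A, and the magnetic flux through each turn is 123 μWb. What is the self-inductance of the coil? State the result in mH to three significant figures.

L ≈ 1.16 mH

Self-inductance is defined by L = NΦ_B/I (flux linkage over current).
L = (92)(1.230×10^-4 Wb)/(9.76 A) = 1.159×10^-3 H.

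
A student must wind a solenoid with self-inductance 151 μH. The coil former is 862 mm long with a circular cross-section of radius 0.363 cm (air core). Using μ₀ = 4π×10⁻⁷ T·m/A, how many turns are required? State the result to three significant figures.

A = πr² = π(3.630×10^-3 m)² = 4.140×10^-5 m².
From L = μ₀N²A/ℓ, N = √(Lℓ / (μ₀A)).
N = √[(1.510×10^-4)(0.862) / ((4π×10⁻⁷)×4.140×10^-5)] = √(2.502×10^6) ≈ 1581.8.

N ≈ 1580 turns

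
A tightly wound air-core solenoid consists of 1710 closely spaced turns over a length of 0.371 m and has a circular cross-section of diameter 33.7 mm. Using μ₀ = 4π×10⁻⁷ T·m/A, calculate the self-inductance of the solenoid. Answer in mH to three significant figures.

L ≈ 8.83 mH

A = π(d/2)² = π(1.685×10^-2 m)² = 8.920×10^-4 m².
For a long solenoid, L = μ₀N²A/ℓ.
L = (4π×10⁻⁷)(1710)²(8.920×10^-4)/(0.371 m) = 8.834×10^-3 H.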